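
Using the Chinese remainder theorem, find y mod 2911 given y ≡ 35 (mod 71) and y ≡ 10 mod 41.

461

71⁻¹ mod 41: 71·26 ≡ 1 (mod 41), so 71⁻¹ ≡ 26.
y = 35 + 71·((10 − 35)·26 mod 41) = 35 + 71·6 = 461.
Check: 461 mod 71 = 35, 461 mod 41 = 10. ✓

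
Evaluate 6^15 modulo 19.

11

Compute successive squares:
15 in binary is 1111, i.e. 15 = 8 + 4 + 2 + 1.
6^1 ≡ 6 (mod 19)
6^2 ≡ 6^2 = 36 ≡ 17 (mod 19)
6^4 ≡ 17^2 = 289 ≡ 4 (mod 19)
6^8 ≡ 4^2 = 16 (mod 19)
6^15 = 6^8 * 6^4 * 6^2 * 6^1 ≡ 16 * 4 * 17 * 6 (mod 19).
Accumulate the product:
16 * 4 = 64 ≡ 7
7 * 17 = 119 ≡ 5
5 * 6 = 30 ≡ 11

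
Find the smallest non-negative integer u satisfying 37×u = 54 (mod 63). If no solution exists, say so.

gcd(37, 63) = 1, so a unique solution mod 63 exists.
37⁻¹ ≡ 46 (mod 63).
u ≡ 46×54 ≡ 27 (mod 63).

27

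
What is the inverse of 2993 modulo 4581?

776

Run the extended Euclidean algorithm:
4581 = 1×2993 + 1588
2993 = 1×1588 + 1405
1588 = 1×1405 + 183
1405 = 7×183 + 124
183 = 1×124 + 59
124 = 2×59 + 6
59 = 9×6 + 5
6 = 1×5 + 1
5 = 5×1 + 0
gcd(2993, 4581) = 1, so the inverse exists.
Bézout: 1 = −507×4581 + 776×2993.
So 2993⁻¹ ≡ 776 (mod 4581).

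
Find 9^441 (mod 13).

1

441 in binary is 110111001, i.e. 441 = 256 + 128 + 32 + 16 + 8 + 1.
9^1 ≡ 9 (mod 13)
9^2 ≡ 9^2 = 81 ≡ 3 (mod 13)
9^4 ≡ 3^2 = 9 (mod 13)
9^8 ≡ 9^2 = 81 ≡ 3 (mod 13)
9^16 ≡ 3^2 = 9 (mod 13)
9^32 ≡ 9^2 = 81 ≡ 3 (mod 13)
9^64 ≡ 3^2 = 9 (mod 13)
9^128 ≡ 9^2 = 81 ≡ 3 (mod 13)
9^256 ≡ 3^2 = 9 (mod 13)
9^441 = 9^256 × 9^128 × 9^32 × 9^16 × 9^8 × 9^1 ≡ 9 × 3 × 3 × 9 × 3 × 9 (mod 13).
Accumulate the product:
9 × 3 = 27 ≡ 1
1 × 3 = 3
3 × 9 = 27 ≡ 1
1 × 3 = 3
3 × 9 = 27 ≡ 1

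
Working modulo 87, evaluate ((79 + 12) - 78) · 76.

79 + 12 = 91 ≡ 4 (mod 87)
4 - 78 = -74 ≡ 13 (mod 87)
13 · 76 = 988 ≡ 31 (mod 87)

31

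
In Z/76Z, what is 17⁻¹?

9

76 = 4×17 + 8
17 = 2×8 + 1
8 = 8×1 + 0
gcd(17, 76) = 1, so the inverse exists.
Bézout: 1 = −2×76 + 9×17.
So 17⁻¹ ≡ 9 (mod 76).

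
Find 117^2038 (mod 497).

289

2038 in binary is 11111110110, i.e. 2038 = 1024 + 512 + 256 + 128 + 64 + 32 + 16 + 4 + 2.
117^1 ≡ 117 (mod 497)
117^2 ≡ 117^2 = 13689 ≡ 270 (mod 497)
117^4 ≡ 270^2 = 72900 ≡ 338 (mod 497)
117^8 ≡ 338^2 = 114244 ≡ 431 (mod 497)
117^16 ≡ 431^2 = 185761 ≡ 380 (mod 497)
117^32 ≡ 380^2 = 144400 ≡ 270 (mod 497)
117^64 ≡ 270^2 = 72900 ≡ 338 (mod 497)
117^128 ≡ 338^2 = 114244 ≡ 431 (mod 497)
117^256 ≡ 431^2 = 185761 ≡ 380 (mod 497)
117^512 ≡ 380^2 = 144400 ≡ 270 (mod 497)
117^1024 ≡ 270^2 = 72900 ≡ 338 (mod 497)
117^2038 = 117^1024 · 117^512 · 117^256 · 117^128 · 117^64 · 117^32 · 117^16 · 117^4 · 117^2 ≡ 338 · 270 · 380 · 431 · 338 · 270 · 380 · 338 · 270 (mod 497).
Accumulate the product:
338 · 270 = 91260 ≡ 309
309 · 380 = 117420 ≡ 128
128 · 431 = 55168 ≡ 1
1 · 338 = 338
338 · 270 = 91260 ≡ 309
309 · 380 = 117420 ≡ 128
128 · 338 = 43264 ≡ 25
25 · 270 = 6750 ≡ 289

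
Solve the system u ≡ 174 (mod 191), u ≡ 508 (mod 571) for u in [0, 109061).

191⁻¹ mod 571: 191*287 ≡ 1 (mod 571), so 191⁻¹ ≡ 287.
u = 174 + 191*((508 − 174)*287 mod 571) = 174 + 191*501 = 95865.
Check: 95865 mod 191 = 174, 95865 mod 571 = 508. ✓

95865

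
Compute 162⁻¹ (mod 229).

By the extended Euclidean algorithm:
229 = 1×162 + 67
162 = 2×67 + 28
67 = 2×28 + 11
28 = 2×11 + 6
11 = 1×6 + 5
6 = 1×5 + 1
5 = 5×1 + 0
gcd(162, 229) = 1, so the inverse exists.
Back-substitute for 1:
1 = 1×6 − 1×5
  = −1×11 + 2×6
  = 2×28 − 5×11
  = −5×67 + 12×28
  = 12×162 − 29×67
  = −29×229 + 41×162
So 162⁻¹ ≡ 41 (mod 229).

41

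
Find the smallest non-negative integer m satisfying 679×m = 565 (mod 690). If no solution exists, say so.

gcd(679, 690) = 1, so a unique solution mod 690 exists.
679⁻¹ ≡ 439 (mod 690).
m ≡ 439×565 ≡ 325 (mod 690).

325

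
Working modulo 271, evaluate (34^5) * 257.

142

(34)^5 ≡ 106 (mod 271)
106 * 257 = 27242 ≡ 142 (mod 271)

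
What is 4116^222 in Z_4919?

3733

4116^1 ≡ 4116 (mod 4919)
4116^2 ≡ 4116^2 = 16941456 ≡ 420 (mod 4919)
4116^4 ≡ 420^2 = 176400 ≡ 4235 (mod 4919)
4116^8 ≡ 4235^2 = 17935225 ≡ 551 (mod 4919)
4116^16 ≡ 551^2 = 303601 ≡ 3542 (mod 4919)
4116^32 ≡ 3542^2 = 12545764 ≡ 2314 (mod 4919)
4116^64 ≡ 2314^2 = 5354596 ≡ 2724 (mod 4919)
4116^128 ≡ 2724^2 = 7420176 ≡ 2324 (mod 4919)
4116^222 = 4116^128 * 4116^64 * 4116^16 * 4116^8 * 4116^4 * 4116^2 ≡ 2324 * 2724 * 3542 * 551 * 4235 * 420 (mod 4919).
Accumulate the product:
2324 * 2724 = 6330576 ≡ 4742
4742 * 3542 = 16796164 ≡ 2698
2698 * 551 = 1486598 ≡ 1060
1060 * 4235 = 4489100 ≡ 2972
2972 * 420 = 1248240 ≡ 3733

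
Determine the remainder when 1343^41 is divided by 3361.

Using repeated squaring:
1343^1 ≡ 1343 (mod 3361)
1343^2 ≡ 1343^2 = 1803649 ≡ 2153 (mod 3361)
1343^4 ≡ 2153^2 = 4635409 ≡ 590 (mod 3361)
1343^8 ≡ 590^2 = 348100 ≡ 1917 (mod 3361)
1343^16 ≡ 1917^2 = 3674889 ≡ 1316 (mod 3361)
1343^32 ≡ 1316^2 = 1731856 ≡ 941 (mod 3361)
1343^41 = 1343^32 × 1343^8 × 1343^1 ≡ 941 × 1917 × 1343 (mod 3361).
Accumulate the product:
941 × 1917 = 1803897 ≡ 2401
2401 × 1343 = 3224543 ≡ 1344

1344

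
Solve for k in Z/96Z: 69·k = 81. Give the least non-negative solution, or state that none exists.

gcd(69, 96) = 3, and 3 | 81, so solutions exist.
Divide through by 3: 23·k mod 32 = 27.
23⁻¹ ≡ 7 (mod 32).
k ≡ 7·27 ≡ 29 (mod 32).
The smallest non-negative solution is k = 29.

29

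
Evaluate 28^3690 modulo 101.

65

Using repeated squaring:
3690 in binary is 111001101010, i.e. 3690 = 2048 + 1024 + 512 + 64 + 32 + 8 + 2.
28^1 ≡ 28 (mod 101)
28^2 ≡ 28^2 = 784 ≡ 77 (mod 101)
28^4 ≡ 77^2 = 5929 ≡ 71 (mod 101)
28^8 ≡ 71^2 = 5041 ≡ 92 (mod 101)
28^16 ≡ 92^2 = 8464 ≡ 81 (mod 101)
28^32 ≡ 81^2 = 6561 ≡ 97 (mod 101)
28^64 ≡ 97^2 = 9409 ≡ 16 (mod 101)
28^128 ≡ 16^2 = 256 ≡ 54 (mod 101)
28^256 ≡ 54^2 = 2916 ≡ 88 (mod 101)
28^512 ≡ 88^2 = 7744 ≡ 68 (mod 101)
28^1024 ≡ 68^2 = 4624 ≡ 79 (mod 101)
28^2048 ≡ 79^2 = 6241 ≡ 80 (mod 101)
28^3690 = 28^2048 · 28^1024 · 28^512 · 28^64 · 28^32 · 28^8 · 28^2 ≡ 80 · 79 · 68 · 16 · 97 · 92 · 77 (mod 101).
Accumulate the product:
80 · 79 = 6320 ≡ 58
58 · 68 = 3944 ≡ 5
5 · 16 = 80
80 · 97 = 7760 ≡ 84
84 · 92 = 7728 ≡ 52
52 · 77 = 4004 ≡ 65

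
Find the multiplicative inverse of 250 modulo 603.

562

603 = 2*250 + 103
250 = 2*103 + 44
103 = 2*44 + 15
44 = 2*15 + 14
15 = 1*14 + 1
14 = 14*1 + 0
gcd(250, 603) = 1, so the inverse exists.
Bézout: 1 = 17*603 − 41*250.
So 250⁻¹ ≡ −41 ≡ 562 (mod 603).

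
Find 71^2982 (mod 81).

2982 in binary is 101110100110, i.e. 2982 = 2048 + 512 + 256 + 128 + 32 + 4 + 2.
71^1 ≡ 71 (mod 81)
71^2 ≡ 71^2 = 5041 ≡ 19 (mod 81)
71^4 ≡ 19^2 = 361 ≡ 37 (mod 81)
71^8 ≡ 37^2 = 1369 ≡ 73 (mod 81)
71^16 ≡ 73^2 = 5329 ≡ 64 (mod 81)
71^32 ≡ 64^2 = 4096 ≡ 46 (mod 81)
71^64 ≡ 46^2 = 2116 ≡ 10 (mod 81)
71^128 ≡ 10^2 = 100 ≡ 19 (mod 81)
71^256 ≡ 19^2 = 361 ≡ 37 (mod 81)
71^512 ≡ 37^2 = 1369 ≡ 73 (mod 81)
71^1024 ≡ 73^2 = 5329 ≡ 64 (mod 81)
71^2048 ≡ 64^2 = 4096 ≡ 46 (mod 81)
71^2982 = 71^2048 × 71^512 × 71^256 × 71^128 × 71^32 × 71^4 × 71^2 ≡ 46 × 73 × 37 × 19 × 46 × 37 × 19 (mod 81).
Accumulate the product:
46 × 73 = 3358 ≡ 37
37 × 37 = 1369 ≡ 73
73 × 19 = 1387 ≡ 10
10 × 46 = 460 ≡ 55
55 × 37 = 2035 ≡ 10
10 × 19 = 190 ≡ 28

28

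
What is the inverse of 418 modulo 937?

603

Apply the Euclidean algorithm and back-substitute:
937 = 2·418 + 101
418 = 4·101 + 14
101 = 7·14 + 3
14 = 4·3 + 2
3 = 1·2 + 1
2 = 2·1 + 0
gcd(418, 937) = 1, so the inverse exists.
Bézout: 1 = 149·937 − 334·418.
So 418⁻¹ ≡ −334 ≡ 603 (mod 937).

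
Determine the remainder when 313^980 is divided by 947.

198

Compute successive squares:
313^1 ≡ 313 (mod 947)
313^2 ≡ 313^2 = 97969 ≡ 428 (mod 947)
313^4 ≡ 428^2 = 183184 ≡ 413 (mod 947)
313^8 ≡ 413^2 = 170569 ≡ 109 (mod 947)
313^16 ≡ 109^2 = 11881 ≡ 517 (mod 947)
313^32 ≡ 517^2 = 267289 ≡ 235 (mod 947)
313^64 ≡ 235^2 = 55225 ≡ 299 (mod 947)
313^128 ≡ 299^2 = 89401 ≡ 383 (mod 947)
313^256 ≡ 383^2 = 146689 ≡ 851 (mod 947)
313^512 ≡ 851^2 = 724201 ≡ 693 (mod 947)
313^980 = 313^512 × 313^256 × 313^128 × 313^64 × 313^16 × 313^4 ≡ 693 × 851 × 383 × 299 × 517 × 413 (mod 947).
Accumulate the product:
693 × 851 = 589743 ≡ 709
709 × 383 = 271547 ≡ 705
705 × 299 = 210795 ≡ 561
561 × 517 = 290037 ≡ 255
255 × 413 = 105315 ≡ 198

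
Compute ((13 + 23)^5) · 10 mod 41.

33

13 + 23 = 36
(36)^5 ≡ 32 (mod 41)
32 · 10 = 320 ≡ 33 (mod 41)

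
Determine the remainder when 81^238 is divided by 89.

238 in binary is 11101110, i.e. 238 = 128 + 64 + 32 + 8 + 4 + 2.
81^1 ≡ 81 (mod 89)
81^2 ≡ 81^2 = 6561 ≡ 64 (mod 89)
81^4 ≡ 64^2 = 4096 ≡ 2 (mod 89)
81^8 ≡ 2^2 = 4 (mod 89)
81^16 ≡ 4^2 = 16 (mod 89)
81^32 ≡ 16^2 = 256 ≡ 78 (mod 89)
81^64 ≡ 78^2 = 6084 ≡ 32 (mod 89)
81^128 ≡ 32^2 = 1024 ≡ 45 (mod 89)
81^238 = 81^128 × 81^64 × 81^32 × 81^8 × 81^4 × 81^2 ≡ 45 × 32 × 78 × 4 × 2 × 64 (mod 89).
Accumulate the product:
45 × 32 = 1440 ≡ 16
16 × 78 = 1248 ≡ 2
2 × 4 = 8
8 × 2 = 16
16 × 64 = 1024 ≡ 45

45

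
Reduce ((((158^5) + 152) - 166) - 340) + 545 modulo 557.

548

(158)^5 ≡ 357 (mod 557)
357 + 152 = 509
509 - 166 = 343
343 - 340 = 3
3 + 545 = 548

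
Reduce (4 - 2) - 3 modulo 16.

4 - 2 = 2
2 - 3 = -1 ≡ 15 (mod 16)

15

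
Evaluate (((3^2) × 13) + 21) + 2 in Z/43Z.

11

(3)^2 ≡ 9 (mod 43)
9 × 13 = 117 ≡ 31 (mod 43)
31 + 21 = 52 ≡ 9 (mod 43)
9 + 2 = 11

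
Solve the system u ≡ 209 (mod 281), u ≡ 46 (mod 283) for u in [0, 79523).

62872

281⁻¹ mod 283: 281×141 ≡ 1 (mod 283), so 281⁻¹ ≡ 141.
u = 209 + 281×((46 − 209)×141 mod 283) = 209 + 281×223 = 62872.
Check: 62872 mod 281 = 209, 62872 mod 283 = 46. ✓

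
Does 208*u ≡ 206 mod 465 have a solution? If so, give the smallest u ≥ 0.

gcd(208, 465) = 1, so a unique solution mod 465 exists.
208⁻¹ ≡ 427 (mod 465).
u ≡ 427*206 ≡ 77 (mod 465).

77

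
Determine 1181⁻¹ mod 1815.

146

By the extended Euclidean algorithm:
1815 = 1*1181 + 634
1181 = 1*634 + 547
634 = 1*547 + 87
547 = 6*87 + 25
87 = 3*25 + 12
25 = 2*12 + 1
12 = 12*1 + 0
gcd(1181, 1815) = 1, so the inverse exists.
Back-substitute for 1:
1 = 1*25 − 2*12
  = −2*87 + 7*25
  = 7*547 − 44*87
  = −44*634 + 51*547
  = 51*1181 − 95*634
  = −95*1815 + 146*1181
So 1181⁻¹ ≡ 146 (mod 1815).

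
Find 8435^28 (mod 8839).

Using repeated squaring:
8435^1 ≡ 8435 (mod 8839)
8435^2 ≡ 8435^2 = 71149225 ≡ 4114 (mod 8839)
8435^4 ≡ 4114^2 = 16924996 ≡ 7150 (mod 8839)
8435^8 ≡ 7150^2 = 51122500 ≡ 6563 (mod 8839)
8435^16 ≡ 6563^2 = 43072969 ≡ 522 (mod 8839)
8435^28 = 8435^16 * 8435^8 * 8435^4 ≡ 522 * 6563 * 7150 (mod 8839).
Accumulate the product:
522 * 6563 = 3425886 ≡ 5193
5193 * 7150 = 37129950 ≡ 6150

6150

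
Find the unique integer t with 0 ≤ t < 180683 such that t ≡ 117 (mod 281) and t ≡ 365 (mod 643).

281⁻¹ mod 643: 281·254 ≡ 1 (mod 643), so 281⁻¹ ≡ 254.
t = 117 + 281·((365 − 117)·254 mod 643) = 117 + 281·621 = 174618.
Check: 174618 mod 281 = 117, 174618 mod 643 = 365. ✓

174618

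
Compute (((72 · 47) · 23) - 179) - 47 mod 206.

150

72 · 47 = 3384 ≡ 88 (mod 206)
88 · 23 = 2024 ≡ 170 (mod 206)
170 - 179 = -9 ≡ 197 (mod 206)
197 - 47 = 150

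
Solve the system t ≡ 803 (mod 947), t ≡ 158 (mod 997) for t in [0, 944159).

947⁻¹ mod 997: 947×658 ≡ 1 (mod 997), so 947⁻¹ ≡ 658.
t = 803 + 947×((158 − 803)×658 mod 997) = 803 + 947×312 = 296267.
Check: 296267 mod 947 = 803, 296267 mod 997 = 158. ✓

296267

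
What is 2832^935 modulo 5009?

842

By square-and-multiply:
2832^1 ≡ 2832 (mod 5009)
2832^2 ≡ 2832^2 = 8020224 ≡ 815 (mod 5009)
2832^4 ≡ 815^2 = 664225 ≡ 3037 (mod 5009)
2832^8 ≡ 3037^2 = 9223369 ≡ 1800 (mod 5009)
2832^16 ≡ 1800^2 = 3240000 ≡ 4186 (mod 5009)
2832^32 ≡ 4186^2 = 17522596 ≡ 1114 (mod 5009)
2832^64 ≡ 1114^2 = 1240996 ≡ 3773 (mod 5009)
2832^128 ≡ 3773^2 = 14235529 ≡ 4960 (mod 5009)
2832^256 ≡ 4960^2 = 24601600 ≡ 2401 (mod 5009)
2832^512 ≡ 2401^2 = 5764801 ≡ 4451 (mod 5009)
2832^935 = 2832^512 · 2832^256 · 2832^128 · 2832^32 · 2832^4 · 2832^2 · 2832^1 ≡ 4451 · 2401 · 4960 · 1114 · 3037 · 815 · 2832 (mod 5009).
Accumulate the product:
4451 · 2401 = 10686851 ≡ 2654
2654 · 4960 = 13163840 ≡ 188
188 · 1114 = 209432 ≡ 4063
4063 · 3037 = 12339331 ≡ 2164
2164 · 815 = 1763660 ≡ 492
492 · 2832 = 1393344 ≡ 842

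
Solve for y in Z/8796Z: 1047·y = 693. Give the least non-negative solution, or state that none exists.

2479

gcd(1047, 8796) = 3, and 3 | 693, so solutions exist.
Divide through by 3: 349·y = 231 (mod 2932).
349⁻¹ ≡ 1445 (mod 2932).
y ≡ 1445·231 ≡ 2479 (mod 2932).
The smallest non-negative solution is y = 2479.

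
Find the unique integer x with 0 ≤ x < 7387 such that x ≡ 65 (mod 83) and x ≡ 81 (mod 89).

2306

83⁻¹ mod 89: 83×74 ≡ 1 (mod 89), so 83⁻¹ ≡ 74.
x = 65 + 83×((81 − 65)×74 mod 89) = 65 + 83×27 = 2306.
Check: 2306 mod 83 = 65, 2306 mod 89 = 81. ✓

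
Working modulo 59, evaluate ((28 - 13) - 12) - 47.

28 - 13 = 15
15 - 12 = 3
3 - 47 = -44 ≡ 15 (mod 59)

15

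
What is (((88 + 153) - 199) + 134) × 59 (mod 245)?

94

88 + 153 = 241
241 - 199 = 42
42 + 134 = 176
176 × 59 = 10384 ≡ 94 (mod 245)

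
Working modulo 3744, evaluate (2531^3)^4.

1873

(2531)^3 ≡ 1691 (mod 3744)
(1691)^4 ≡ 1873 (mod 3744)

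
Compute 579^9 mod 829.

579^1 ≡ 579 (mod 829)
579^2 ≡ 579^2 = 335241 ≡ 325 (mod 829)
579^4 ≡ 325^2 = 105625 ≡ 342 (mod 829)
579^8 ≡ 342^2 = 116964 ≡ 75 (mod 829)
579^9 = 579^8 * 579^1 ≡ 75 * 579 (mod 829).
75 * 579 = 43425 ≡ 317 (mod 829).

317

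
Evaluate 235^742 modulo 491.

329

By square-and-multiply:
742 in binary is 1011100110, i.e. 742 = 512 + 128 + 64 + 32 + 4 + 2.
235^1 ≡ 235 (mod 491)
235^2 ≡ 235^2 = 55225 ≡ 233 (mod 491)
235^4 ≡ 233^2 = 54289 ≡ 279 (mod 491)
235^8 ≡ 279^2 = 77841 ≡ 263 (mod 491)
235^16 ≡ 263^2 = 69169 ≡ 429 (mod 491)
235^32 ≡ 429^2 = 184041 ≡ 407 (mod 491)
235^64 ≡ 407^2 = 165649 ≡ 182 (mod 491)
235^128 ≡ 182^2 = 33124 ≡ 227 (mod 491)
235^256 ≡ 227^2 = 51529 ≡ 465 (mod 491)
235^512 ≡ 465^2 = 216225 ≡ 185 (mod 491)
235^742 = 235^512 * 235^128 * 235^64 * 235^32 * 235^4 * 235^2 ≡ 185 * 227 * 182 * 407 * 279 * 233 (mod 491).
Accumulate the product:
185 * 227 = 41995 ≡ 260
260 * 182 = 47320 ≡ 184
184 * 407 = 74888 ≡ 256
256 * 279 = 71424 ≡ 229
229 * 233 = 53357 ≡ 329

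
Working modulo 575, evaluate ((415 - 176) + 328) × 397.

415 - 176 = 239
239 + 328 = 567
567 × 397 = 225099 ≡ 274 (mod 575)

274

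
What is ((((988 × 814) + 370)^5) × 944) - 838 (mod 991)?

957

988 × 814 = 804232 ≡ 531 (mod 991)
531 + 370 = 901
(901)^5 ≡ 257 (mod 991)
257 × 944 = 242608 ≡ 804 (mod 991)
804 - 838 = -34 ≡ 957 (mod 991)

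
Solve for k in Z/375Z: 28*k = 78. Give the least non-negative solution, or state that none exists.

gcd(28, 375) = 1, so a unique solution mod 375 exists.
28⁻¹ ≡ 67 (mod 375).
k ≡ 67*78 ≡ 351 (mod 375).

351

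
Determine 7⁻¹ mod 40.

23

40 = 5×7 + 5
7 = 1×5 + 2
5 = 2×2 + 1
2 = 2×1 + 0
gcd(7, 40) = 1, so the inverse exists.
Bézout: 1 = 3×40 − 17×7.
So 7⁻¹ ≡ −17 ≡ 23 (mod 40).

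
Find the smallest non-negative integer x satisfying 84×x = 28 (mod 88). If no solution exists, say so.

gcd(84, 88) = 4, and 4 | 28, so solutions exist.
Divide through by 4: 21×x ≡ 7 mod 22.
21⁻¹ ≡ 21 (mod 22).
x ≡ 21×7 ≡ 15 (mod 22).
The smallest non-negative solution is x = 15.

15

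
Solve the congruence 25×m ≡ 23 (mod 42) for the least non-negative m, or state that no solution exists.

11

gcd(25, 42) = 1, so a unique solution mod 42 exists.
25⁻¹ ≡ 37 (mod 42).
m ≡ 37×23 ≡ 11 (mod 42).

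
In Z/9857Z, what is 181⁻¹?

9857 = 54×181 + 83
181 = 2×83 + 15
83 = 5×15 + 8
15 = 1×8 + 7
8 = 1×7 + 1
7 = 7×1 + 0
gcd(181, 9857) = 1, so the inverse exists.
Bézout: 1 = 24×9857 − 1307×181.
So 181⁻¹ ≡ −1307 ≡ 8550 (mod 9857).

8550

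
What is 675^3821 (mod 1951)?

3821 in binary is 111011101101, i.e. 3821 = 2048 + 1024 + 512 + 128 + 64 + 32 + 8 + 4 + 1.
675^1 ≡ 675 (mod 1951)
675^2 ≡ 675^2 = 455625 ≡ 1042 (mod 1951)
675^4 ≡ 1042^2 = 1085764 ≡ 1008 (mod 1951)
675^8 ≡ 1008^2 = 1016064 ≡ 1544 (mod 1951)
675^16 ≡ 1544^2 = 2383936 ≡ 1765 (mod 1951)
675^32 ≡ 1765^2 = 3115225 ≡ 1429 (mod 1951)
675^64 ≡ 1429^2 = 2042041 ≡ 1295 (mod 1951)
675^128 ≡ 1295^2 = 1677025 ≡ 1116 (mod 1951)
675^256 ≡ 1116^2 = 1245456 ≡ 718 (mod 1951)
675^512 ≡ 718^2 = 515524 ≡ 460 (mod 1951)
675^1024 ≡ 460^2 = 211600 ≡ 892 (mod 1951)
675^2048 ≡ 892^2 = 795664 ≡ 1607 (mod 1951)
675^3821 = 675^2048 * 675^1024 * 675^512 * 675^128 * 675^64 * 675^32 * 675^8 * 675^4 * 675^1 ≡ 1607 * 892 * 460 * 1116 * 1295 * 1429 * 1544 * 1008 * 675 (mod 1951).
Accumulate the product:
1607 * 892 = 1433444 ≡ 1410
1410 * 460 = 648600 ≡ 868
868 * 1116 = 968688 ≡ 992
992 * 1295 = 1284640 ≡ 882
882 * 1429 = 1260378 ≡ 32
32 * 1544 = 49408 ≡ 633
633 * 1008 = 638064 ≡ 87
87 * 675 = 58725 ≡ 195

195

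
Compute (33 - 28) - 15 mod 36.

26

33 - 28 = 5
5 - 15 = -10 ≡ 26 (mod 36)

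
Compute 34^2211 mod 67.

66

34^1 ≡ 34 (mod 67)
34^2 ≡ 34^2 = 1156 ≡ 17 (mod 67)
34^4 ≡ 17^2 = 289 ≡ 21 (mod 67)
34^8 ≡ 21^2 = 441 ≡ 39 (mod 67)
34^16 ≡ 39^2 = 1521 ≡ 47 (mod 67)
34^32 ≡ 47^2 = 2209 ≡ 65 (mod 67)
34^64 ≡ 65^2 = 4225 ≡ 4 (mod 67)
34^128 ≡ 4^2 = 16 (mod 67)
34^256 ≡ 16^2 = 256 ≡ 55 (mod 67)
34^512 ≡ 55^2 = 3025 ≡ 10 (mod 67)
34^1024 ≡ 10^2 = 100 ≡ 33 (mod 67)
34^2048 ≡ 33^2 = 1089 ≡ 17 (mod 67)
34^2211 = 34^2048 × 34^128 × 34^32 × 34^2 × 34^1 ≡ 17 × 16 × 65 × 17 × 34 (mod 67).
Accumulate the product:
17 × 16 = 272 ≡ 4
4 × 65 = 260 ≡ 59
59 × 17 = 1003 ≡ 65
65 × 34 = 2210 ≡ 66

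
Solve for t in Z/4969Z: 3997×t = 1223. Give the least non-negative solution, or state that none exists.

1834

gcd(3997, 4969) = 1, so a unique solution mod 4969 exists.
3997⁻¹ ≡ 4422 (mod 4969).
t ≡ 4422×1223 ≡ 1834 (mod 4969).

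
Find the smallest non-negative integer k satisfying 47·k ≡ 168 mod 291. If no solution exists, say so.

gcd(47, 291) = 1, so a unique solution mod 291 exists.
47⁻¹ ≡ 161 (mod 291).
k ≡ 161·168 ≡ 276 (mod 291).

276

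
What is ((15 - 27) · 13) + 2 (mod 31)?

15 - 27 = -12 ≡ 19 (mod 31)
19 · 13 = 247 ≡ 30 (mod 31)
30 + 2 = 32 ≡ 1 (mod 31)

1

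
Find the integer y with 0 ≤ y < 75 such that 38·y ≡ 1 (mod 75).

2

Run the extended Euclidean algorithm:
75 = 1*38 + 37
38 = 1*37 + 1
37 = 37*1 + 0
gcd(38, 75) = 1, so the inverse exists.
Back-substitute for 1:
1 = 1*38 − 1*37
  = −1*75 + 2*38
So 38⁻¹ ≡ 2 (mod 75).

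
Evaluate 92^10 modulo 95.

Using repeated squaring:
10 in binary is 1010, i.e. 10 = 8 + 2.
92^1 ≡ 92 (mod 95)
92^2 ≡ 92^2 = 8464 ≡ 9 (mod 95)
92^4 ≡ 9^2 = 81 (mod 95)
92^8 ≡ 81^2 = 6561 ≡ 6 (mod 95)
92^10 = 92^8 × 92^2 ≡ 6 × 9 (mod 95).
6 × 9 = 54 ≡ 54 (mod 95).

54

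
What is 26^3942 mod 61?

By square-and-multiply:
3942 in binary is 111101100110, i.e. 3942 = 2048 + 1024 + 512 + 256 + 64 + 32 + 4 + 2.
26^1 ≡ 26 (mod 61)
26^2 ≡ 26^2 = 676 ≡ 5 (mod 61)
26^4 ≡ 5^2 = 25 (mod 61)
26^8 ≡ 25^2 = 625 ≡ 15 (mod 61)
26^16 ≡ 15^2 = 225 ≡ 42 (mod 61)
26^32 ≡ 42^2 = 1764 ≡ 56 (mod 61)
26^64 ≡ 56^2 = 3136 ≡ 25 (mod 61)
26^128 ≡ 25^2 = 625 ≡ 15 (mod 61)
26^256 ≡ 15^2 = 225 ≡ 42 (mod 61)
26^512 ≡ 42^2 = 1764 ≡ 56 (mod 61)
26^1024 ≡ 56^2 = 3136 ≡ 25 (mod 61)
26^2048 ≡ 25^2 = 625 ≡ 15 (mod 61)
26^3942 = 26^2048 · 26^1024 · 26^512 · 26^256 · 26^64 · 26^32 · 26^4 · 26^2 ≡ 15 · 25 · 56 · 42 · 25 · 56 · 25 · 5 (mod 61).
Accumulate the product:
15 · 25 = 375 ≡ 9
9 · 56 = 504 ≡ 16
16 · 42 = 672 ≡ 1
1 · 25 = 25
25 · 56 = 1400 ≡ 58
58 · 25 = 1450 ≡ 47
47 · 5 = 235 ≡ 52

52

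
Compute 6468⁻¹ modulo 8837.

Apply the Euclidean algorithm and back-substitute:
8837 = 1*6468 + 2369
6468 = 2*2369 + 1730
2369 = 1*1730 + 639
1730 = 2*639 + 452
639 = 1*452 + 187
452 = 2*187 + 78
187 = 2*78 + 31
78 = 2*31 + 16
31 = 1*16 + 15
16 = 1*15 + 1
15 = 15*1 + 0
gcd(6468, 8837) = 1, so the inverse exists.
Back-substitute for 1:
1 = 1*16 − 1*15
  = −1*31 + 2*16
  = 2*78 − 5*31
  = −5*187 + 12*78
  = 12*452 − 29*187
  = −29*639 + 41*452
  = 41*1730 − 111*639
  = −111*2369 + 152*1730
  = 152*6468 − 415*2369
  = −415*8837 + 567*6468
So 6468⁻¹ ≡ 567 (mod 8837).

567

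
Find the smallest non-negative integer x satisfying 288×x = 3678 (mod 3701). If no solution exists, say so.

2403

gcd(288, 3701) = 1, so a unique solution mod 3701 exists.
288⁻¹ ≡ 861 (mod 3701).
x ≡ 861×3678 ≡ 2403 (mod 3701).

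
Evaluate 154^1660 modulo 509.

Using repeated squaring:
1660 in binary is 11001111100, i.e. 1660 = 1024 + 512 + 64 + 32 + 16 + 8 + 4.
154^1 ≡ 154 (mod 509)
154^2 ≡ 154^2 = 23716 ≡ 302 (mod 509)
154^4 ≡ 302^2 = 91204 ≡ 93 (mod 509)
154^8 ≡ 93^2 = 8649 ≡ 505 (mod 509)
154^16 ≡ 505^2 = 255025 ≡ 16 (mod 509)
154^32 ≡ 16^2 = 256 (mod 509)
154^64 ≡ 256^2 = 65536 ≡ 384 (mod 509)
154^128 ≡ 384^2 = 147456 ≡ 355 (mod 509)
154^256 ≡ 355^2 = 126025 ≡ 302 (mod 509)
154^512 ≡ 302^2 = 91204 ≡ 93 (mod 509)
154^1024 ≡ 93^2 = 8649 ≡ 505 (mod 509)
154^1660 = 154^1024 * 154^512 * 154^64 * 154^32 * 154^16 * 154^8 * 154^4 ≡ 505 * 93 * 384 * 256 * 16 * 505 * 93 (mod 509).
Accumulate the product:
505 * 93 = 46965 ≡ 137
137 * 384 = 52608 ≡ 181
181 * 256 = 46336 ≡ 17
17 * 16 = 272
272 * 505 = 137360 ≡ 439
439 * 93 = 40827 ≡ 107

107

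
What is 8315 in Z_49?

8315 = 169*49 + 34, so 8315 ≡ 34 (mod 49).

34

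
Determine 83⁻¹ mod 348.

239

Run the extended Euclidean algorithm:
348 = 4·83 + 16
83 = 5·16 + 3
16 = 5·3 + 1
3 = 3·1 + 0
gcd(83, 348) = 1, so the inverse exists.
Bézout: 1 = 26·348 − 109·83.
So 83⁻¹ ≡ −109 ≡ 239 (mod 348).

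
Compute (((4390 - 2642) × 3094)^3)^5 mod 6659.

4390 - 2642 = 1748
1748 × 3094 = 5408312 ≡ 1204 (mod 6659)
(1204)^3 ≡ 446 (mod 6659)
(446)^5 ≡ 2763 (mod 6659)

2763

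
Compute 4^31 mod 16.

0

Using repeated squaring:
31 in binary is 11111, i.e. 31 = 16 + 8 + 4 + 2 + 1.
4^1 ≡ 4 (mod 16)
4^2 ≡ 4^2 = 16 ≡ 0 (mod 16)
4^4 ≡ 0^2 = 0 (mod 16)
4^8 ≡ 0^2 = 0 (mod 16)
4^16 ≡ 0^2 = 0 (mod 16)
4^31 = 4^16 × 4^8 × 4^4 × 4^2 × 4^1 ≡ 0 × 0 × 0 × 0 × 4 (mod 16).
Accumulate the product:
0 × 0 = 0
0 × 0 = 0
0 × 0 = 0
0 × 4 = 0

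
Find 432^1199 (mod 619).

Compute successive squares:
1199 in binary is 10010101111, i.e. 1199 = 1024 + 128 + 32 + 8 + 4 + 2 + 1.
432^1 ≡ 432 (mod 619)
432^2 ≡ 432^2 = 186624 ≡ 305 (mod 619)
432^4 ≡ 305^2 = 93025 ≡ 175 (mod 619)
432^8 ≡ 175^2 = 30625 ≡ 294 (mod 619)
432^16 ≡ 294^2 = 86436 ≡ 395 (mod 619)
432^32 ≡ 395^2 = 156025 ≡ 37 (mod 619)
432^64 ≡ 37^2 = 1369 ≡ 131 (mod 619)
432^128 ≡ 131^2 = 17161 ≡ 448 (mod 619)
432^256 ≡ 448^2 = 200704 ≡ 148 (mod 619)
432^512 ≡ 148^2 = 21904 ≡ 239 (mod 619)
432^1024 ≡ 239^2 = 57121 ≡ 173 (mod 619)
432^1199 = 432^1024 * 432^128 * 432^32 * 432^8 * 432^4 * 432^2 * 432^1 ≡ 173 * 448 * 37 * 294 * 175 * 305 * 432 (mod 619).
Accumulate the product:
173 * 448 = 77504 ≡ 129
129 * 37 = 4773 ≡ 440
440 * 294 = 129360 ≡ 608
608 * 175 = 106400 ≡ 551
551 * 305 = 168055 ≡ 306
306 * 432 = 132192 ≡ 345

345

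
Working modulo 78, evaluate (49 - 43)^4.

49 - 43 = 6
(6)^4 ≡ 48 (mod 78)

48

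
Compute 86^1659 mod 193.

1659 in binary is 11001111011, i.e. 1659 = 1024 + 512 + 64 + 32 + 16 + 8 + 2 + 1.
86^1 ≡ 86 (mod 193)
86^2 ≡ 86^2 = 7396 ≡ 62 (mod 193)
86^4 ≡ 62^2 = 3844 ≡ 177 (mod 193)
86^8 ≡ 177^2 = 31329 ≡ 63 (mod 193)
86^16 ≡ 63^2 = 3969 ≡ 109 (mod 193)
86^32 ≡ 109^2 = 11881 ≡ 108 (mod 193)
86^64 ≡ 108^2 = 11664 ≡ 84 (mod 193)
86^128 ≡ 84^2 = 7056 ≡ 108 (mod 193)
86^256 ≡ 108^2 = 11664 ≡ 84 (mod 193)
86^512 ≡ 84^2 = 7056 ≡ 108 (mod 193)
86^1024 ≡ 108^2 = 11664 ≡ 84 (mod 193)
86^1659 = 86^1024 · 86^512 · 86^64 · 86^32 · 86^16 · 86^8 · 86^2 · 86^1 ≡ 84 · 108 · 84 · 108 · 109 · 63 · 62 · 86 (mod 193).
Accumulate the product:
84 · 108 = 9072 ≡ 1
1 · 84 = 84
84 · 108 = 9072 ≡ 1
1 · 109 = 109
109 · 63 = 6867 ≡ 112
112 · 62 = 6944 ≡ 189
189 · 86 = 16254 ≡ 42

42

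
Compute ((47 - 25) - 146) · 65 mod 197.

47 - 25 = 22
22 - 146 = -124 ≡ 73 (mod 197)
73 · 65 = 4745 ≡ 17 (mod 197)

17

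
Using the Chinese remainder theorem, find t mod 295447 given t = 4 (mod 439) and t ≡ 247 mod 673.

439⁻¹ mod 673: 439*348 ≡ 1 (mod 673), so 439⁻¹ ≡ 348.
t = 4 + 439*((247 − 4)*348 mod 673) = 4 + 439*439 = 192725.

192725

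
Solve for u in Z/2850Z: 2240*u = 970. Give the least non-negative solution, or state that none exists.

gcd(2240, 2850) = 10, and 10 | 970, so solutions exist.
Divide through by 10: 224*u mod 285 = 97.
224⁻¹ ≡ 14 (mod 285).
u ≡ 14*97 ≡ 218 (mod 285).
The smallest non-negative solution is u = 218.

218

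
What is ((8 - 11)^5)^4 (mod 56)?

9

8 - 11 = -3 ≡ 53 (mod 56)
(53)^5 ≡ 37 (mod 56)
(37)^4 ≡ 9 (mod 56)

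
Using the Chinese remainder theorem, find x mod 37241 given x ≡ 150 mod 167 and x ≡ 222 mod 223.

26536

167⁻¹ mod 223: 167*219 ≡ 1 (mod 223), so 167⁻¹ ≡ 219.
x = 150 + 167*((222 − 150)*219 mod 223) = 150 + 167*158 = 26536.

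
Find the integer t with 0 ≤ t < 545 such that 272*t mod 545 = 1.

Apply the Euclidean algorithm and back-substitute:
545 = 2*272 + 1
272 = 272*1 + 0
gcd(272, 545) = 1, so the inverse exists.
Back-substitute for 1:
1 = 1*545 − 2*272
So 272⁻¹ ≡ −2 ≡ 543 (mod 545).

543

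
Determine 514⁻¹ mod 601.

525

Run the extended Euclidean algorithm:
601 = 1·514 + 87
514 = 5·87 + 79
87 = 1·79 + 8
79 = 9·8 + 7
8 = 1·7 + 1
7 = 7·1 + 0
gcd(514, 601) = 1, so the inverse exists.
Bézout: 1 = 65·601 − 76·514.
So 514⁻¹ ≡ −76 ≡ 525 (mod 601).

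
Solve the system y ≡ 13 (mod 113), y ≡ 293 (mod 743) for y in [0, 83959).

113⁻¹ mod 743: 113·480 ≡ 1 (mod 743), so 113⁻¹ ≡ 480.
y = 13 + 113·((293 − 13)·480 mod 743) = 13 + 113·660 = 74593.

74593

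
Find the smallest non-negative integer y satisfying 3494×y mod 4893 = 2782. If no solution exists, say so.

2810

gcd(3494, 4893) = 1, so a unique solution mod 4893 exists.
3494⁻¹ ≡ 3494 (mod 4893).
y ≡ 3494×2782 ≡ 2810 (mod 4893).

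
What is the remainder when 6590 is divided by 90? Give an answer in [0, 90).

20

6590 = 73×90 + 20, so 6590 ≡ 20 (mod 90).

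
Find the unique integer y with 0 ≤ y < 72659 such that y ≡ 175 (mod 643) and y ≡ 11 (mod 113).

69619

643⁻¹ mod 113: 643*71 ≡ 1 (mod 113), so 643⁻¹ ≡ 71.
y = 175 + 643*((11 − 175)*71 mod 113) = 175 + 643*108 = 69619.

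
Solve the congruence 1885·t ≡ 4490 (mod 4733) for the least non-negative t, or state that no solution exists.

gcd(1885, 4733) = 1, so a unique solution mod 4733 exists.
1885⁻¹ ≡ 4502 (mod 4733).
t ≡ 4502·4490 ≡ 4070 (mod 4733).

4070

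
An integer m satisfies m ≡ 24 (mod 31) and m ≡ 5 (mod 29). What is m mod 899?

31⁻¹ mod 29: 31·15 ≡ 1 (mod 29), so 31⁻¹ ≡ 15.
m = 24 + 31·((5 − 24)·15 mod 29) = 24 + 31·5 = 179.
Check: 179 mod 31 = 24, 179 mod 29 = 5. ✓

179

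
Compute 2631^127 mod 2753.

155

Using repeated squaring:
127 in binary is 1111111, i.e. 127 = 64 + 32 + 16 + 8 + 4 + 2 + 1.
2631^1 ≡ 2631 (mod 2753)
2631^2 ≡ 2631^2 = 6922161 ≡ 1119 (mod 2753)
2631^4 ≡ 1119^2 = 1252161 ≡ 2299 (mod 2753)
2631^8 ≡ 2299^2 = 5285401 ≡ 2394 (mod 2753)
2631^16 ≡ 2394^2 = 5731236 ≡ 2243 (mod 2753)
2631^32 ≡ 2243^2 = 5031049 ≡ 1318 (mod 2753)
2631^64 ≡ 1318^2 = 1737124 ≡ 2734 (mod 2753)
2631^127 = 2631^64 · 2631^32 · 2631^16 · 2631^8 · 2631^4 · 2631^2 · 2631^1 ≡ 2734 · 1318 · 2243 · 2394 · 2299 · 1119 · 2631 (mod 2753).
Accumulate the product:
2734 · 1318 = 3603412 ≡ 2488
2488 · 2243 = 5580584 ≡ 253
253 · 2394 = 605682 ≡ 22
22 · 2299 = 50578 ≡ 1024
1024 · 1119 = 1145856 ≡ 608
608 · 2631 = 1599648 ≡ 155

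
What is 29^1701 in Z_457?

1701 in binary is 11010100101, i.e. 1701 = 1024 + 512 + 128 + 32 + 4 + 1.
29^1 ≡ 29 (mod 457)
29^2 ≡ 29^2 = 841 ≡ 384 (mod 457)
29^4 ≡ 384^2 = 147456 ≡ 302 (mod 457)
29^8 ≡ 302^2 = 91204 ≡ 261 (mod 457)
29^16 ≡ 261^2 = 68121 ≡ 28 (mod 457)
29^32 ≡ 28^2 = 784 ≡ 327 (mod 457)
29^64 ≡ 327^2 = 106929 ≡ 448 (mod 457)
29^128 ≡ 448^2 = 200704 ≡ 81 (mod 457)
29^256 ≡ 81^2 = 6561 ≡ 163 (mod 457)
29^512 ≡ 163^2 = 26569 ≡ 63 (mod 457)
29^1024 ≡ 63^2 = 3969 ≡ 313 (mod 457)
29^1701 = 29^1024 · 29^512 · 29^128 · 29^32 · 29^4 · 29^1 ≡ 313 · 63 · 81 · 327 · 302 · 29 (mod 457).
Accumulate the product:
313 · 63 = 19719 ≡ 68
68 · 81 = 5508 ≡ 24
24 · 327 = 7848 ≡ 79
79 · 302 = 23858 ≡ 94
94 · 29 = 2726 ≡ 441

441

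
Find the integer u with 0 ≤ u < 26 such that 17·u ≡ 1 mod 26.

23

Run the extended Euclidean algorithm:
26 = 1*17 + 9
17 = 1*9 + 8
9 = 1*8 + 1
8 = 8*1 + 0
gcd(17, 26) = 1, so the inverse exists.
Bézout: 1 = 2*26 − 3*17.
So 17⁻¹ ≡ −3 ≡ 23 (mod 26).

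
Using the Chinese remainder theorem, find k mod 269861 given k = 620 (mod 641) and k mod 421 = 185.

42285

641⁻¹ mod 421: 641·266 ≡ 1 (mod 421), so 641⁻¹ ≡ 266.
k = 620 + 641·((185 − 620)·266 mod 421) = 620 + 641·65 = 42285.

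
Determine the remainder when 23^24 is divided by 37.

Using repeated squaring:
24 in binary is 11000, i.e. 24 = 16 + 8.
23^1 ≡ 23 (mod 37)
23^2 ≡ 23^2 = 529 ≡ 11 (mod 37)
23^4 ≡ 11^2 = 121 ≡ 10 (mod 37)
23^8 ≡ 10^2 = 100 ≡ 26 (mod 37)
23^16 ≡ 26^2 = 676 ≡ 10 (mod 37)
23^24 = 23^16 · 23^8 ≡ 10 · 26 (mod 37).
10 · 26 = 260 ≡ 1 (mod 37).

1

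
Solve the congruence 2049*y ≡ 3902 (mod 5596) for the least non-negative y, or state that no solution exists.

3454

gcd(2049, 5596) = 1, so a unique solution mod 5596 exists.
2049⁻¹ ≡ 325 (mod 5596).
y ≡ 325*3902 ≡ 3454 (mod 5596).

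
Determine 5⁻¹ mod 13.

Run the extended Euclidean algorithm:
13 = 2·5 + 3
5 = 1·3 + 2
3 = 1·2 + 1
2 = 2·1 + 0
gcd(5, 13) = 1, so the inverse exists.
Bézout: 1 = 2·13 − 5·5.
So 5⁻¹ ≡ −5 ≡ 8 (mod 13).

8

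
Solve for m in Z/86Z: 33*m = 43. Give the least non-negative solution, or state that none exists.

43

gcd(33, 86) = 1, so a unique solution mod 86 exists.
33⁻¹ ≡ 73 (mod 86).
m ≡ 73*43 ≡ 43 (mod 86).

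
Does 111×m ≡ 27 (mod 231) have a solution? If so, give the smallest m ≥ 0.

71

gcd(111, 231) = 3, and 3 | 27, so solutions exist.
Divide through by 3: 37×m ≡ 9 (mod 77).
37⁻¹ ≡ 25 (mod 77).
m ≡ 25×9 ≡ 71 (mod 77).
The smallest non-negative solution is m = 71.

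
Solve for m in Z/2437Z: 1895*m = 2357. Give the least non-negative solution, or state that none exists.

180

gcd(1895, 2437) = 1, so a unique solution mod 2437 exists.
1895⁻¹ ≡ 607 (mod 2437).
m ≡ 607*2357 ≡ 180 (mod 2437).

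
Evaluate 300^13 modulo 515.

10

13 in binary is 1101, i.e. 13 = 8 + 4 + 1.
300^1 ≡ 300 (mod 515)
300^2 ≡ 300^2 = 90000 ≡ 390 (mod 515)
300^4 ≡ 390^2 = 152100 ≡ 175 (mod 515)
300^8 ≡ 175^2 = 30625 ≡ 240 (mod 515)
300^13 = 300^8 * 300^4 * 300^1 ≡ 240 * 175 * 300 (mod 515).
Accumulate the product:
240 * 175 = 42000 ≡ 285
285 * 300 = 85500 ≡ 10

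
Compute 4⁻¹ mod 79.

20

By the extended Euclidean algorithm:
79 = 19*4 + 3
4 = 1*3 + 1
3 = 3*1 + 0
gcd(4, 79) = 1, so the inverse exists.
Bézout: 1 = −1*79 + 20*4.
So 4⁻¹ ≡ 20 (mod 79).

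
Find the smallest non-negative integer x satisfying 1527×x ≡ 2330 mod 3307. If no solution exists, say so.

gcd(1527, 3307) = 1, so a unique solution mod 3307 exists.
1527⁻¹ ≡ 2941 (mod 3307).
x ≡ 2941×2330 ≡ 426 (mod 3307).

426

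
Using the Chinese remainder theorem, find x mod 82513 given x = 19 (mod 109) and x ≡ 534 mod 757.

109⁻¹ mod 757: 109*632 ≡ 1 (mod 757), so 109⁻¹ ≡ 632.
x = 19 + 109*((534 − 19)*632 mod 757) = 19 + 109*727 = 79262.
Check: 79262 mod 109 = 19, 79262 mod 757 = 534. ✓

79262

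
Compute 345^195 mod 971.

Using repeated squaring:
345^1 ≡ 345 (mod 971)
345^2 ≡ 345^2 = 119025 ≡ 563 (mod 971)
345^4 ≡ 563^2 = 316969 ≡ 423 (mod 971)
345^8 ≡ 423^2 = 178929 ≡ 265 (mod 971)
345^16 ≡ 265^2 = 70225 ≡ 313 (mod 971)
345^32 ≡ 313^2 = 97969 ≡ 869 (mod 971)
345^64 ≡ 869^2 = 755161 ≡ 694 (mod 971)
345^128 ≡ 694^2 = 481636 ≡ 20 (mod 971)
345^195 = 345^128 × 345^64 × 345^2 × 345^1 ≡ 20 × 694 × 563 × 345 (mod 971).
Accumulate the product:
20 × 694 = 13880 ≡ 286
286 × 563 = 161018 ≡ 803
803 × 345 = 277035 ≡ 300

300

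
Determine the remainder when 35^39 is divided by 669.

386

By square-and-multiply:
39 in binary is 100111, i.e. 39 = 32 + 4 + 2 + 1.
35^1 ≡ 35 (mod 669)
35^2 ≡ 35^2 = 1225 ≡ 556 (mod 669)
35^4 ≡ 556^2 = 309136 ≡ 58 (mod 669)
35^8 ≡ 58^2 = 3364 ≡ 19 (mod 669)
35^16 ≡ 19^2 = 361 (mod 669)
35^32 ≡ 361^2 = 130321 ≡ 535 (mod 669)
35^39 = 35^32 × 35^4 × 35^2 × 35^1 ≡ 535 × 58 × 556 × 35 (mod 669).
Accumulate the product:
535 × 58 = 31030 ≡ 256
256 × 556 = 142336 ≡ 508
508 × 35 = 17780 ≡ 386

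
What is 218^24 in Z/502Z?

By square-and-multiply:
24 in binary is 11000, i.e. 24 = 16 + 8.
218^1 ≡ 218 (mod 502)
218^2 ≡ 218^2 = 47524 ≡ 336 (mod 502)
218^4 ≡ 336^2 = 112896 ≡ 448 (mod 502)
218^8 ≡ 448^2 = 200704 ≡ 406 (mod 502)
218^16 ≡ 406^2 = 164836 ≡ 180 (mod 502)
218^24 = 218^16 · 218^8 ≡ 180 · 406 (mod 502).
180 · 406 = 73080 ≡ 290 (mod 502).

290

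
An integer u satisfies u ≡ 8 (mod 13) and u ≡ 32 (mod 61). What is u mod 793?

13⁻¹ mod 61: 13·47 ≡ 1 (mod 61), so 13⁻¹ ≡ 47.
u = 8 + 13·((32 − 8)·47 mod 61) = 8 + 13·30 = 398.

398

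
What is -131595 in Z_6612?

-131595 = -20·6612 + 645, so -131595 ≡ 645 (mod 6612).

645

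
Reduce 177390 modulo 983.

177390 = 180×983 + 450, so 177390 ≡ 450 (mod 983).

450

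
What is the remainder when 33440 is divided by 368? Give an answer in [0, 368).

320

33440 = 90×368 + 320, so 33440 ≡ 320 (mod 368).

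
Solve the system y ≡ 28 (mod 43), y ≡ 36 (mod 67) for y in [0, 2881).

974

43⁻¹ mod 67: 43×53 ≡ 1 (mod 67), so 43⁻¹ ≡ 53.
y = 28 + 43×((36 − 28)×53 mod 67) = 28 + 43×22 = 974.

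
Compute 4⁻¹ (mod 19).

19 = 4·4 + 3
4 = 1·3 + 1
3 = 3·1 + 0
gcd(4, 19) = 1, so the inverse exists.
Back-substitute for 1:
1 = 1·4 − 1·3
  = −1·19 + 5·4
So 4⁻¹ ≡ 5 (mod 19).

5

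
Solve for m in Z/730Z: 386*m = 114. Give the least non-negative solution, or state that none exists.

214

gcd(386, 730) = 2, and 2 | 114, so solutions exist.
Divide through by 2: 193*m mod 365 = 57.
193⁻¹ ≡ 87 (mod 365).
m ≡ 87*57 ≡ 214 (mod 365).
The smallest non-negative solution is m = 214.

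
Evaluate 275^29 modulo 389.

Compute successive squares:
29 in binary is 11101, i.e. 29 = 16 + 8 + 4 + 1.
275^1 ≡ 275 (mod 389)
275^2 ≡ 275^2 = 75625 ≡ 159 (mod 389)
275^4 ≡ 159^2 = 25281 ≡ 385 (mod 389)
275^8 ≡ 385^2 = 148225 ≡ 16 (mod 389)
275^16 ≡ 16^2 = 256 (mod 389)
275^29 = 275^16 · 275^8 · 275^4 · 275^1 ≡ 256 · 16 · 385 · 275 (mod 389).
Accumulate the product:
256 · 16 = 4096 ≡ 206
206 · 385 = 79310 ≡ 343
343 · 275 = 94325 ≡ 187

187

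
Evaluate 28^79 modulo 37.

79 in binary is 1001111, i.e. 79 = 64 + 8 + 4 + 2 + 1.
28^1 ≡ 28 (mod 37)
28^2 ≡ 28^2 = 784 ≡ 7 (mod 37)
28^4 ≡ 7^2 = 49 ≡ 12 (mod 37)
28^8 ≡ 12^2 = 144 ≡ 33 (mod 37)
28^16 ≡ 33^2 = 1089 ≡ 16 (mod 37)
28^32 ≡ 16^2 = 256 ≡ 34 (mod 37)
28^64 ≡ 34^2 = 1156 ≡ 9 (mod 37)
28^79 = 28^64 · 28^8 · 28^4 · 28^2 · 28^1 ≡ 9 · 33 · 12 · 7 · 28 (mod 37).
Accumulate the product:
9 · 33 = 297 ≡ 1
1 · 12 = 12
12 · 7 = 84 ≡ 10
10 · 28 = 280 ≡ 21

21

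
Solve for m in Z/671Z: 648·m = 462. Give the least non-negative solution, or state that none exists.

330

gcd(648, 671) = 1, so a unique solution mod 671 exists.
648⁻¹ ≡ 175 (mod 671).
m ≡ 175·462 ≡ 330 (mod 671).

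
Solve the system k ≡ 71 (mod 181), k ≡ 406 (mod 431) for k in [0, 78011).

10750

181⁻¹ mod 431: 181×381 ≡ 1 (mod 431), so 181⁻¹ ≡ 381.
k = 71 + 181×((406 − 71)×381 mod 431) = 71 + 181×59 = 10750.
Check: 10750 mod 181 = 71, 10750 mod 431 = 406. ✓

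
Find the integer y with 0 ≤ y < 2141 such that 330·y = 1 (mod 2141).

1875

2141 = 6·330 + 161
330 = 2·161 + 8
161 = 20·8 + 1
8 = 8·1 + 0
gcd(330, 2141) = 1, so the inverse exists.
Back-substitute for 1:
1 = 1·161 − 20·8
  = −20·330 + 41·161
  = 41·2141 − 266·330
So 330⁻¹ ≡ −266 ≡ 1875 (mod 2141).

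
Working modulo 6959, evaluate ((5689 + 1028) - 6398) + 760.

5689 + 1028 = 6717
6717 - 6398 = 319
319 + 760 = 1079

1079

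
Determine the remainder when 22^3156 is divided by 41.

Using repeated squaring:
22^1 ≡ 22 (mod 41)
22^2 ≡ 22^2 = 484 ≡ 33 (mod 41)
22^4 ≡ 33^2 = 1089 ≡ 23 (mod 41)
22^8 ≡ 23^2 = 529 ≡ 37 (mod 41)
22^16 ≡ 37^2 = 1369 ≡ 16 (mod 41)
22^32 ≡ 16^2 = 256 ≡ 10 (mod 41)
22^64 ≡ 10^2 = 100 ≡ 18 (mod 41)
22^128 ≡ 18^2 = 324 ≡ 37 (mod 41)
22^256 ≡ 37^2 = 1369 ≡ 16 (mod 41)
22^512 ≡ 16^2 = 256 ≡ 10 (mod 41)
22^1024 ≡ 10^2 = 100 ≡ 18 (mod 41)
22^2048 ≡ 18^2 = 324 ≡ 37 (mod 41)
22^3156 = 22^2048 · 22^1024 · 22^64 · 22^16 · 22^4 ≡ 37 · 18 · 18 · 16 · 23 (mod 41).
Accumulate the product:
37 · 18 = 666 ≡ 10
10 · 18 = 180 ≡ 16
16 · 16 = 256 ≡ 10
10 · 23 = 230 ≡ 25

25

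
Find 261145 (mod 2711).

889

261145 = 96·2711 + 889, so 261145 ≡ 889 (mod 2711).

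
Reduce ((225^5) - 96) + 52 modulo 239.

(225)^5 ≡ 165 (mod 239)
165 - 96 = 69
69 + 52 = 121

121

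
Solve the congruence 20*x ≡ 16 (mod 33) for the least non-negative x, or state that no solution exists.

14

gcd(20, 33) = 1, so a unique solution mod 33 exists.
20⁻¹ ≡ 5 (mod 33).
x ≡ 5*16 ≡ 14 (mod 33).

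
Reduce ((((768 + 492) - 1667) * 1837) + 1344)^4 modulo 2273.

768 + 492 = 1260
1260 - 1667 = -407 ≡ 1866 (mod 2273)
1866 * 1837 = 3427842 ≡ 158 (mod 2273)
158 + 1344 = 1502
(1502)^4 ≡ 2084 (mod 2273)

2084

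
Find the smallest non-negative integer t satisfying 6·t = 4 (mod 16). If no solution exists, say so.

6

gcd(6, 16) = 2, and 2 | 4, so solutions exist.
Divide through by 2: 3·t = 2 (mod 8).
3⁻¹ ≡ 3 (mod 8).
t ≡ 3·2 ≡ 6 (mod 8).
The smallest non-negative solution is t = 6.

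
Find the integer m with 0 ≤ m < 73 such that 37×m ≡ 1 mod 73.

By the extended Euclidean algorithm:
73 = 1×37 + 36
37 = 1×36 + 1
36 = 36×1 + 0
gcd(37, 73) = 1, so the inverse exists.
Back-substitute for 1:
1 = 1×37 − 1×36
  = −1×73 + 2×37
So 37⁻¹ ≡ 2 (mod 73).

2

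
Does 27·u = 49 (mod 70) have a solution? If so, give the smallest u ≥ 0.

7

gcd(27, 70) = 1, so a unique solution mod 70 exists.
27⁻¹ ≡ 13 (mod 70).
u ≡ 13·49 ≡ 7 (mod 70).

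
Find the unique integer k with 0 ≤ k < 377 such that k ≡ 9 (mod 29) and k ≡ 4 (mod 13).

29⁻¹ mod 13: 29*9 ≡ 1 (mod 13), so 29⁻¹ ≡ 9.
k = 9 + 29*((4 − 9)*9 mod 13) = 9 + 29*7 = 212.

212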